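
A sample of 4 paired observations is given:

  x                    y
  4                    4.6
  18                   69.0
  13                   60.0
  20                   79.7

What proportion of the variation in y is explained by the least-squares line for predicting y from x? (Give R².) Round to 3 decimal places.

n = 4, Σx = 55, Σy = 213.3, Σxy = 3634.4, Σx² = 909, Σy² = 14734.25
Sxx = Σx² − (Σx)²/n = 909 − 756.25 = 152.75
Sxy = Σxy − (Σx)(Σy)/n = 3634.4 − 2932.875 = 701.525
Syy = Σy² − (Σy)²/n = 14734.25 − 11374.2225 = 3360.0275
R² = Sxy²/(Sxx·Syy) = (701.525)²/(152.75·3360.0275) = 0.958876

0.959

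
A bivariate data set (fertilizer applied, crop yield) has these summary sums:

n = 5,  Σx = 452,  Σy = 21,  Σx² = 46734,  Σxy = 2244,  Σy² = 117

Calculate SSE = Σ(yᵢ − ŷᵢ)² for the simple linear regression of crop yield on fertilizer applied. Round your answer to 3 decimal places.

8.464

Sxx = Σx² − (Σx)²/n = 46734 − 40860.8 = 5873.2
Sxy = Σxy − (Σx)(Σy)/n = 2244 − 1898.4 = 345.6
Syy = Σy² − (Σy)²/n = 117 − 88.2 = 28.8
b = Sxy/Sxx = 345.6/5873.2 = 0.058844
SSE = Syy − b·Sxy = 28.8 − 0.058844·345.6 = 8.463665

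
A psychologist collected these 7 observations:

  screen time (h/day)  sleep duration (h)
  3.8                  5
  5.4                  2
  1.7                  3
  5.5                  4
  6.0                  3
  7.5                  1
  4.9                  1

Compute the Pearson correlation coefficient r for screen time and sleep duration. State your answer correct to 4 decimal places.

n = 7, Σx = 34.8, Σy = 19, Σxy = 87.3, Σx² = 193, Σy² = 65
Sxx = Σx² − (Σx)²/n = 193 − 173.005714 = 19.994286
Sxy = Σxy − (Σx)(Σy)/n = 87.3 − 94.457143 = -7.157143
Syy = Σy² − (Σy)²/n = 65 − 51.571429 = 13.428571
r = Sxy/√(Sxx·Syy) = -7.157143/√(268.494694) = -7.157143/16.385808 = -0.436789

-0.4368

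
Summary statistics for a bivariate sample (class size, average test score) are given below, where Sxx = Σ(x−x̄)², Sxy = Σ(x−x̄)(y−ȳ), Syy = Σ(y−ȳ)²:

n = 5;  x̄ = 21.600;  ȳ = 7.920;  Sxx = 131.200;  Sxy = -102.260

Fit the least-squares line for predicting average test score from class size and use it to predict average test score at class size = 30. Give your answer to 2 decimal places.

1.37

b = Sxy/Sxx = -102.26/131.2 = -0.779421
a = ȳ − b·x̄ = 7.92 − (-0.779421)·21.6 = 24.755488
ŷ(30) = a + b·30 = 24.755488 + (-0.779421)·30 = 1.372866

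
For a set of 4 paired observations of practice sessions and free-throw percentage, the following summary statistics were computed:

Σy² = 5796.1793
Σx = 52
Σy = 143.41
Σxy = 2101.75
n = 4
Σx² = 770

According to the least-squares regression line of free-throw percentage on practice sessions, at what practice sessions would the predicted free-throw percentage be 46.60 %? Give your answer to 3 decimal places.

Sxx = Σx² − (Σx)²/n = 770 − 676 = 94
Sxy = Σxy − (Σx)(Σy)/n = 2101.75 − 1864.33 = 237.42
b = Sxy/Sxx = 237.42/94 = 2.525745
a = ȳ − b·x̄ = 35.8525 − 2.525745·13 = 3.017819
Set a + b·x = 46.60: x = (46.60 − 3.017819) / 2.525745 = 17.255181

17.255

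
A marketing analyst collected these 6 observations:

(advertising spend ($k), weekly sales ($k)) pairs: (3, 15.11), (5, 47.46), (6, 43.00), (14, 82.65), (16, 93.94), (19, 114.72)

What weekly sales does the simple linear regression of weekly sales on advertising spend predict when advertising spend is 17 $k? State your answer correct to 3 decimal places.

101.749

n = 6, Σx = 63, Σy = 396.88, Σxy = 5380.45, Σx² = 883
Sxx = Σx² − (Σx)²/n = 883 − 661.5 = 221.5
Sxy = Σxy − (Σx)(Σy)/n = 5380.45 − 4167.24 = 1213.21
b = Sxy/Sxx = 1213.21/221.5 = 5.477246
a = ȳ − b·x̄ = 66.146667 − 5.477246·10.5 = 8.635583
ŷ(17) = a + b·17 = 8.635583 + 5.477246·17 = 101.748766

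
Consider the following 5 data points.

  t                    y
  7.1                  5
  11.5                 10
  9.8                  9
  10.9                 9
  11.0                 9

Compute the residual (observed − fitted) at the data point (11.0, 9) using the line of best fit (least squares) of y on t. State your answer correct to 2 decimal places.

-0.40

n = 5, Σx = 50.3, Σy = 42, Σxy = 435.8, Σx² = 518.51
Sxx = Σx² − (Σx)²/n = 518.51 − 506.018 = 12.492
Sxy = Σxy − (Σx)(Σy)/n = 435.8 − 422.52 = 13.28
b = Sxy/Sxx = 13.28/12.492 = 1.063080
a = ȳ − b·x̄ = 8.4 − 1.063080·10.06 = -2.294589
ŷ(11.0) = -2.294589 + 1.063080·11 = 9.399296
residual = y − ŷ = 9 − 9.399296 = -0.399296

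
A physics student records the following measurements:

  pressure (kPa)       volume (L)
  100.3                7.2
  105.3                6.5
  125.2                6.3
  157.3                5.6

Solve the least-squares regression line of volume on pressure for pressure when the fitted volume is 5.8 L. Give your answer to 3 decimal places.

147.317

n = 4, Σx = 488.1, Σy = 25.6, Σxy = 3076.25, Σx² = 61566.51
Sxx = Σx² − (Σx)²/n = 61566.51 − 59560.4025 = 2006.1075
Sxy = Σxy − (Σx)(Σy)/n = 3076.25 − 3123.84 = -47.59
b = Sxy/Sxx = -47.59/2006.1075 = -0.023723
a = ȳ − b·x̄ = 6.4 − (-0.023723)·122.025 = 9.294745
Set a + b·x = 5.8: x = (5.8 − 9.294745) / (-0.023723) = 147.317383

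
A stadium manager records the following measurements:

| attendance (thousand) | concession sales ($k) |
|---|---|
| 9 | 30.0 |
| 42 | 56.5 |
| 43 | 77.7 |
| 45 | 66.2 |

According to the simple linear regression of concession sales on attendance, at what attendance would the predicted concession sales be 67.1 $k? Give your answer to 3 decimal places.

43.575

n = 4, Σx = 139, Σy = 230.4, Σxy = 8963.1, Σx² = 5719
Sxx = Σx² − (Σx)²/n = 5719 − 4830.25 = 888.75
Sxy = Σxy − (Σx)(Σy)/n = 8963.1 − 8006.4 = 956.7
b = Sxy/Sxx = 956.7/888.75 = 1.076456
a = ȳ − b·x̄ = 57.6 − 1.076456·34.75 = 20.193165
Set a + b·x = 67.1: x = (67.1 − 20.193165) / 1.076456 = 43.575259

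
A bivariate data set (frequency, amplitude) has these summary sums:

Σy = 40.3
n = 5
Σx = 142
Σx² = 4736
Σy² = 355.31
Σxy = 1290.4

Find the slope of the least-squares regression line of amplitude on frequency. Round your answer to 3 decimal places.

Sxx = Σx² − (Σx)²/n = 4736 − 4032.8 = 703.2
Sxy = Σxy − (Σx)(Σy)/n = 1290.4 − 1144.52 = 145.88
b = Sxy/Sxx = 145.88/703.2 = 0.207452

0.207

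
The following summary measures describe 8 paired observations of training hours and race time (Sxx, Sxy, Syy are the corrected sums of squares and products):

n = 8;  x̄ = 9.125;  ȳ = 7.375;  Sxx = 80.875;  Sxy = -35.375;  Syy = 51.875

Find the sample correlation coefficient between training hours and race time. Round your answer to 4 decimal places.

-0.5461

r = Sxy/√(Sxx·Syy) = -35.375/√(4195.390625) = -35.375/64.771835 = -0.546148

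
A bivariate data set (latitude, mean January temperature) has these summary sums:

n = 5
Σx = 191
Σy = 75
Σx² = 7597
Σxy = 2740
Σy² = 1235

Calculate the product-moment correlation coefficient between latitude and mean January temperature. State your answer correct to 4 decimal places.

-0.6872

Sxx = Σx² − (Σx)²/n = 7597 − 7296.2 = 300.8
Sxy = Σxy − (Σx)(Σy)/n = 2740 − 2865 = -125
Syy = Σy² − (Σy)²/n = 1235 − 1125 = 110
r = Sxy/√(Sxx·Syy) = -125/√(33088) = -125/181.901072 = -0.687187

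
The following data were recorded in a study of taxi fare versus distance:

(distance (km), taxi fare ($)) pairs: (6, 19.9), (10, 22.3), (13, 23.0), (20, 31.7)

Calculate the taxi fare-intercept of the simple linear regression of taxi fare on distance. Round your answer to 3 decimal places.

13.890

n = 4, Σx = 49, Σy = 96.9, Σxy = 1275.4, Σx² = 705
Sxx = Σx² − (Σx)²/n = 705 − 600.25 = 104.75
Sxy = Σxy − (Σx)(Σy)/n = 1275.4 − 1187.025 = 88.375
b = Sxy/Sxx = 88.375/104.75 = 0.843675
a = ȳ − b·x̄ = 24.225 − 0.843675·12.25 = 13.889976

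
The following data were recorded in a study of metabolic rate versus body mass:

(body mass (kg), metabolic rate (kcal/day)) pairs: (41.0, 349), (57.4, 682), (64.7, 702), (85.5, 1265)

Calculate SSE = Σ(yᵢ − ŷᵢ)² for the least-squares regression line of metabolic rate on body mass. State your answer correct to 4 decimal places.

n = 4, Σx = 248.6, Σy = 2998, Σxy = 207032.7, Σx² = 16472.1, Σy² = 2679954
Sxx = Σx² − (Σx)²/n = 16472.1 − 15450.49 = 1021.61
Sxy = Σxy − (Σx)(Σy)/n = 207032.7 − 186325.7 = 20707
Syy = Σy² − (Σy)²/n = 2679954 − 2247001 = 432953
b = Sxy/Sxx = 20707/1021.61 = 20.268987
SSE = Syy − b·Sxy = 432953 − 20.268987·20707 = 13243.082321

13243.0823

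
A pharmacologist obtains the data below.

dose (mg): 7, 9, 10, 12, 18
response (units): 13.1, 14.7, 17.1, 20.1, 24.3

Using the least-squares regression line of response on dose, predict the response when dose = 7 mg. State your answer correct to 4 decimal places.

n = 5, Σx = 56, Σy = 89.3, Σxy = 1073.6, Σx² = 698
Sxx = Σx² − (Σx)²/n = 698 − 627.2 = 70.8
Sxy = Σxy − (Σx)(Σy)/n = 1073.6 − 1000.16 = 73.44
b = Sxy/Sxx = 73.44/70.8 = 1.037288
a = ȳ − b·x̄ = 17.86 − 1.037288·11.2 = 6.242373
ŷ(7) = a + b·7 = 6.242373 + 1.037288·7 = 13.503390

13.5034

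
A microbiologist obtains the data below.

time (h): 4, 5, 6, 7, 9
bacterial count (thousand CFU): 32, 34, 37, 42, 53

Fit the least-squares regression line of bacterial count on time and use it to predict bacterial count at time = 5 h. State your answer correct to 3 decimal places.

34.459

n = 5, Σx = 31, Σy = 198, Σxy = 1291, Σx² = 207
Sxx = Σx² − (Σx)²/n = 207 − 192.2 = 14.8
Sxy = Σxy − (Σx)(Σy)/n = 1291 − 1227.6 = 63.4
b = Sxy/Sxx = 63.4/14.8 = 4.283784
a = ȳ − b·x̄ = 39.6 − 4.283784·6.2 = 13.040541
ŷ(5) = a + b·5 = 13.040541 + 4.283784·5 = 34.459459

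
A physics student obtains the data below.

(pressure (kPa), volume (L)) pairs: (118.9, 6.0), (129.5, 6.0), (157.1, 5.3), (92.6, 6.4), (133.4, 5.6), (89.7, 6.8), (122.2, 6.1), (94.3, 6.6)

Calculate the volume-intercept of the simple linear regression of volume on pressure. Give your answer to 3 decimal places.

n = 8, Σx = 937.7, Σy = 48.8, Σxy = 5640.47, Σx² = 113829.61
Sxx = Σx² − (Σx)²/n = 113829.61 − 109910.16125 = 3919.44875
Sxy = Σxy − (Σx)(Σy)/n = 5640.47 − 5719.97 = -79.5
b = Sxy/Sxx = -79.5/3919.44875 = -0.020283
a = ȳ − b·x̄ = 6.1 − (-0.020283)·117.2125 = 8.477476

8.477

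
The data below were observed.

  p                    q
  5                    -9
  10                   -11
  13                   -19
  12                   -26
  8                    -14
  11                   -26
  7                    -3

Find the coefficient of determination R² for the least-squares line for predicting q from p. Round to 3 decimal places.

n = 7, Σx = 66, Σy = -108, Σxy = -1133, Σx² = 672, Σy² = 2120
Sxx = Σx² − (Σx)²/n = 672 − 622.285714 = 49.714286
Sxy = Σxy − (Σx)(Σy)/n = -1133 − (-1018.285714) = -114.714286
Syy = Σy² − (Σy)²/n = 2120 − 1666.285714 = 453.714286
R² = Sxy²/(Sxx·Syy) = (-114.714286)²/(49.714286·453.714286) = 0.583407

0.583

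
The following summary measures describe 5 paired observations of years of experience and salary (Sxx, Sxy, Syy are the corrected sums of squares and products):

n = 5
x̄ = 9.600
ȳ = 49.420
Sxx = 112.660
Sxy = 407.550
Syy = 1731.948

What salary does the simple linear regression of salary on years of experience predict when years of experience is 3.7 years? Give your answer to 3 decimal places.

28.077

b = Sxy/Sxx = 407.55/112.66 = 3.617522
a = ȳ − b·x̄ = 49.42 − 3.617522·9.6 = 14.691791
ŷ(3.7) = a + b·3.7 = 14.691791 + 3.617522·3.7 = 28.076622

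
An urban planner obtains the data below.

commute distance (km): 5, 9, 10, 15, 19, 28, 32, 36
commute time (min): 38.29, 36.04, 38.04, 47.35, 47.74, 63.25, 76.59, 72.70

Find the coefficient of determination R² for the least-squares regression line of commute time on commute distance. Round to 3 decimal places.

n = 8, Σx = 154, Σy = 420, Σxy = 9352.6, Σx² = 3896, Σy² = 23885.058
Sxx = Σx² − (Σx)²/n = 3896 − 2964.5 = 931.5
Sxy = Σxy − (Σx)(Σy)/n = 9352.6 − 8085 = 1267.6
Syy = Σy² − (Σy)²/n = 23885.058 − 22050 = 1835.058
R² = Sxy²/(Sxx·Syy) = (1267.6)²/(931.5·1835.058) = 0.940009

0.940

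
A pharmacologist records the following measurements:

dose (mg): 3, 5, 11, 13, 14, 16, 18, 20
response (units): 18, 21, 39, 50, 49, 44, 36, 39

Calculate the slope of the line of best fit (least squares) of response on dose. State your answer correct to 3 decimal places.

1.424

n = 8, Σx = 100, Σy = 296, Σxy = 4056, Σx² = 1500
Sxx = Σx² − (Σx)²/n = 1500 − 1250 = 250
Sxy = Σxy − (Σx)(Σy)/n = 4056 − 3700 = 356
b = Sxy/Sxx = 356/250 = 1.424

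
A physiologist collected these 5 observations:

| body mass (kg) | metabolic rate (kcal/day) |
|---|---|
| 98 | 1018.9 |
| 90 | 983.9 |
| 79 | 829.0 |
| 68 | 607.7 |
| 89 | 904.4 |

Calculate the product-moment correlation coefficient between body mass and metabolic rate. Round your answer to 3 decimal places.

n = 5, Σx = 424, Σy = 4343.9, Σxy = 375709.4, Σx² = 36490, Σy² = 3880696.07
Sxx = Σx² − (Σx)²/n = 36490 − 35955.2 = 534.8
Sxy = Σxy − (Σx)(Σy)/n = 375709.4 − 368362.72 = 7346.68
Syy = Σy² − (Σy)²/n = 3880696.07 − 3773893.442 = 106802.628
r = Sxy/√(Sxx·Syy) = 7346.68/√(57118045.4544) = 7346.68/7557.648143 = 0.972085

0.972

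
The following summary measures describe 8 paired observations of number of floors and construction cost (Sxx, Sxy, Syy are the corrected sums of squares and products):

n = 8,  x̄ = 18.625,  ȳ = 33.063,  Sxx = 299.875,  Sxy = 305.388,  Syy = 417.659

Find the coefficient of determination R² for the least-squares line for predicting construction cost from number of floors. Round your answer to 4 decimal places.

0.7446

R² = Sxy²/(Sxx·Syy) = (305.388)²/(299.875·417.659) = 0.744632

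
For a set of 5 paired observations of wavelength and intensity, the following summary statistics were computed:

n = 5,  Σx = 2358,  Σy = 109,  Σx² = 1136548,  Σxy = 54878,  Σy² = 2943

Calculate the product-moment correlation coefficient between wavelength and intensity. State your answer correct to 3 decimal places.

Sxx = Σx² − (Σx)²/n = 1136548 − 1112032.8 = 24515.2
Sxy = Σxy − (Σx)(Σy)/n = 54878 − 51404.4 = 3473.6
Syy = Σy² − (Σy)²/n = 2943 − 2376.2 = 566.8
r = Sxy/√(Sxx·Syy) = 3473.6/√(13895215.36) = 3473.6/3727.628651 = 0.931852

0.932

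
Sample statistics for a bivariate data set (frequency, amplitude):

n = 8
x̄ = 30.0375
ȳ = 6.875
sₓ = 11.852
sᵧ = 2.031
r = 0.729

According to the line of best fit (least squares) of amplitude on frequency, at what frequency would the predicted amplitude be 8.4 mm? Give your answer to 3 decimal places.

42.245

b = r · sᵧ/sₓ = 0.729 · 2.031/11.852 = 0.124924
a = ȳ − b·x̄ = 6.875 − 0.124924·30.0375 = 3.122596
Set a + b·x = 8.4: x = (8.4 − 3.122596) / 0.124924 = 42.244924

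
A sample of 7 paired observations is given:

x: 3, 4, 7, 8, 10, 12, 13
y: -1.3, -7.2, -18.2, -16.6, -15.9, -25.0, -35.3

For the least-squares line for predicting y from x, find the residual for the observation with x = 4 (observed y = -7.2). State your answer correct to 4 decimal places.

n = 7, Σx = 57, Σy = -119.5, Σxy = -1210.8, Σx² = 551
Sxx = Σx² − (Σx)²/n = 551 − 464.142857 = 86.857143
Sxy = Σxy − (Σx)(Σy)/n = -1210.8 − (-973.071429) = -237.728571
b = Sxy/Sxx = -237.728571/86.857143 = -2.737007
a = ȳ − b·x̄ = -17.071429 − (-2.737007)·8.142857 = 5.215625
ŷ(4) = 5.215625 + (-2.737007)·4 = -5.732401
residual = y − ŷ = -7.2 − (-5.732401) = -1.467599

-1.4676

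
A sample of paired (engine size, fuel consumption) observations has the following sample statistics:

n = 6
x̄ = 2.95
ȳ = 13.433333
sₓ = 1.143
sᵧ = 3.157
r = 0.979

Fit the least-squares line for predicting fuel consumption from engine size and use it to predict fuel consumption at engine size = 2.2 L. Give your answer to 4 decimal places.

11.4053

b = r · sᵧ/sₓ = 0.979 · 3.157/1.143 = 2.704027
a = ȳ − b·x̄ = 13.433333 − 2.704027·2.95 = 5.456453
ŷ(2.2) = a + b·2.2 = 5.456453 + 2.704027·2.2 = 11.405313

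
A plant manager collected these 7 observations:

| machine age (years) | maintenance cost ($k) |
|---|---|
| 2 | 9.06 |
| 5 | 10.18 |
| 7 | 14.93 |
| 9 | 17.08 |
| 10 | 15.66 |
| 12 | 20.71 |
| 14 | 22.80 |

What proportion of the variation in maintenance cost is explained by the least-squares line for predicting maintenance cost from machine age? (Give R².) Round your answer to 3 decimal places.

n = 7, Σx = 59, Σy = 110.42, Σxy = 1051.57, Σx² = 599, Σy² = 1894.327
Sxx = Σx² − (Σx)²/n = 599 − 497.285714 = 101.714286
Sxy = Σxy − (Σx)(Σy)/n = 1051.57 − 930.682857 = 120.887143
Syy = Σy² − (Σy)²/n = 1894.327 − 1741.796629 = 152.530371
R² = Sxy²/(Sxx·Syy) = (120.887143)²/(101.714286·152.530371) = 0.941937

0.942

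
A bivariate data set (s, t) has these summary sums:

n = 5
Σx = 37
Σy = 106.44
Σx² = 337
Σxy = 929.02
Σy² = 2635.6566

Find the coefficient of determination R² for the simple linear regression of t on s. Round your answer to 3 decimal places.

0.855

Sxx = Σx² − (Σx)²/n = 337 − 273.8 = 63.2
Sxy = Σxy − (Σx)(Σy)/n = 929.02 − 787.656 = 141.364
Syy = Σy² − (Σy)²/n = 2635.6566 − 2265.89472 = 369.76188
R² = Sxy²/(Sxx·Syy) = (141.364)²/(63.2·369.76188) = 0.855142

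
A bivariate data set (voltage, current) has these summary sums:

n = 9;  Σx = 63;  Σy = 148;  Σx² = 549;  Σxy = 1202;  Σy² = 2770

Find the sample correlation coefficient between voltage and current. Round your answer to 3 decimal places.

Sxx = Σx² − (Σx)²/n = 549 − 441 = 108
Sxy = Σxy − (Σx)(Σy)/n = 1202 − 1036 = 166
Syy = Σy² − (Σy)²/n = 2770 − 2433.777778 = 336.222222
r = Sxy/√(Sxx·Syy) = 166/√(36312) = 166/190.557078 = 0.871130

0.871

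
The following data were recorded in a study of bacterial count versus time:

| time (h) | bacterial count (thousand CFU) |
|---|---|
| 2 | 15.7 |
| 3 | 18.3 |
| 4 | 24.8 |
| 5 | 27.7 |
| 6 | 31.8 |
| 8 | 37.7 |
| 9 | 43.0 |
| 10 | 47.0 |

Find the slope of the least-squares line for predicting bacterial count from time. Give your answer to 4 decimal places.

3.8752

n = 8, Σx = 47, Σy = 246, Σxy = 1673.4, Σx² = 335
Sxx = Σx² − (Σx)²/n = 335 − 276.125 = 58.875
Sxy = Σxy − (Σx)(Σy)/n = 1673.4 − 1445.25 = 228.15
b = Sxy/Sxx = 228.15/58.875 = 3.875159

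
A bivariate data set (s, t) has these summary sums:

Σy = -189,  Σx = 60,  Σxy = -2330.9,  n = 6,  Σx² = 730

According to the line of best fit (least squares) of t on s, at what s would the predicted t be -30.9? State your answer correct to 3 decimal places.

9.823

Sxx = Σx² − (Σx)²/n = 730 − 600 = 130
Sxy = Σxy − (Σx)(Σy)/n = -2330.9 − (-1890) = -440.9
b = Sxy/Sxx = -440.9/130 = -3.391538
a = ȳ − b·x̄ = -31.5 − (-3.391538)·10 = 2.415385
Set a + b·x = -30.9: x = (-30.9 − 2.415385) / (-3.391538) = 9.823089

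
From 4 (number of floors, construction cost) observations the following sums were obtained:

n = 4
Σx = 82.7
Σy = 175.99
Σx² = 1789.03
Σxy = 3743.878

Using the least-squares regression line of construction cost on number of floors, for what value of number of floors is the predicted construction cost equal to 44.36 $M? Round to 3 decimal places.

Sxx = Σx² − (Σx)²/n = 1789.03 − 1709.8225 = 79.2075
Sxy = Σxy − (Σx)(Σy)/n = 3743.878 − 3638.59325 = 105.28475
b = Sxy/Sxx = 105.28475/79.2075 = 1.329227
a = ȳ − b·x̄ = 43.9975 − 1.329227·20.675 = 16.515731
Set a + b·x = 44.36: x = (44.36 − 16.515731) / 1.329227 = 20.947715

20.948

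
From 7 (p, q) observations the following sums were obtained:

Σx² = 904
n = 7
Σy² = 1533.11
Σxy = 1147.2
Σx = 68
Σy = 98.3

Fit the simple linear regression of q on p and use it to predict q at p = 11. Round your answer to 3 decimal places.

Sxx = Σx² − (Σx)²/n = 904 − 660.571429 = 243.428571
Sxy = Σxy − (Σx)(Σy)/n = 1147.2 − 954.914286 = 192.285714
b = Sxy/Sxx = 192.285714/243.428571 = 0.789906
a = ȳ − b·x̄ = 14.042857 − 0.789906·9.714286 = 6.369484
ŷ(11) = a + b·11 = 6.369484 + 0.789906·11 = 15.058451

15.058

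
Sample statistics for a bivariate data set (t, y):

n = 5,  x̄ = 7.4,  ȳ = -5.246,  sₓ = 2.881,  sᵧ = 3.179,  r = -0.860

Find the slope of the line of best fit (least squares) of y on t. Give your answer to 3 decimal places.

b = r · sᵧ/sₓ = -0.86 · 3.179/2.881 = -0.948955

-0.949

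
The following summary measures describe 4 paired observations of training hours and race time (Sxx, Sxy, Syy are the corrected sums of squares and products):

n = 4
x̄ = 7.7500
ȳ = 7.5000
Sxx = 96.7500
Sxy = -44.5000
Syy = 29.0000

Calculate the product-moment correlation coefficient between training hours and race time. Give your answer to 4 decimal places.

r = Sxy/√(Sxx·Syy) = -44.5/√(2805.75) = -44.5/52.969331 = -0.840109

-0.8401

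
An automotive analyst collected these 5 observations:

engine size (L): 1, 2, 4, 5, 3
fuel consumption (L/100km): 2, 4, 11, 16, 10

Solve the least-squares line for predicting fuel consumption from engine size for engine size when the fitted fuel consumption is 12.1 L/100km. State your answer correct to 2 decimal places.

n = 5, Σx = 15, Σy = 43, Σxy = 164, Σx² = 55
Sxx = Σx² − (Σx)²/n = 55 − 45 = 10
Sxy = Σxy − (Σx)(Σy)/n = 164 − 129 = 35
b = Sxy/Sxx = 35/10 = 3.5
a = ȳ − b·x̄ = 8.6 − 3.5·3 = -1.9
Set a + b·x = 12.1: x = (12.1 − (-1.9)) / 3.5 = 4

4.00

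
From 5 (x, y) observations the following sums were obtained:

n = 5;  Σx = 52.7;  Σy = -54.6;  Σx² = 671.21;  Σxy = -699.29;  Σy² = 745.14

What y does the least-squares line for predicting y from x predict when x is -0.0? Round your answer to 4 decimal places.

Sxx = Σx² − (Σx)²/n = 671.21 − 555.458 = 115.752
Sxy = Σxy − (Σx)(Σy)/n = -699.29 − (-575.484) = -123.806
b = Sxy/Sxx = -123.806/115.752 = -1.069580
a = ȳ − b·x̄ = -10.92 − (-1.069580)·10.54 = 0.353371
ŷ(-0.0) = a + b·-0.0 = 0.353371 + (-1.069580)·0 = 0.353371

0.3534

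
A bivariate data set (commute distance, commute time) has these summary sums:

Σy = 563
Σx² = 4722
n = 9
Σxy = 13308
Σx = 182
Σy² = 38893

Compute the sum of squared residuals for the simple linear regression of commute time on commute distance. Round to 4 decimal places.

Sxx = Σx² − (Σx)²/n = 4722 − 3680.444444 = 1041.555556
Sxy = Σxy − (Σx)(Σy)/n = 13308 − 11385.111111 = 1922.888889
Syy = Σy² − (Σy)²/n = 38893 − 35218.777778 = 3674.222222
b = Sxy/Sxx = 1922.888889/1041.555556 = 1.846170
SSE = Syy − b·Sxy = 3674.222222 − 1.846170·1922.888889 = 124.241946

124.2419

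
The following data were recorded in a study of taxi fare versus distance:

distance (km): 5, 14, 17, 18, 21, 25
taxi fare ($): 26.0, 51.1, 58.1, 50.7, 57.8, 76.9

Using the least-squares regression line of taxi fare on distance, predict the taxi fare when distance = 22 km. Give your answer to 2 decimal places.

n = 6, Σx = 100, Σy = 320.6, Σxy = 5882, Σx² = 1900
Sxx = Σx² − (Σx)²/n = 1900 − 1666.666667 = 233.333333
Sxy = Σxy − (Σx)(Σy)/n = 5882 − 5343.333333 = 538.666667
b = Sxy/Sxx = 538.666667/233.333333 = 2.308571
a = ȳ − b·x̄ = 53.433333 − 2.308571·16.666667 = 14.957143
ŷ(22) = a + b·22 = 14.957143 + 2.308571·22 = 65.745714

65.75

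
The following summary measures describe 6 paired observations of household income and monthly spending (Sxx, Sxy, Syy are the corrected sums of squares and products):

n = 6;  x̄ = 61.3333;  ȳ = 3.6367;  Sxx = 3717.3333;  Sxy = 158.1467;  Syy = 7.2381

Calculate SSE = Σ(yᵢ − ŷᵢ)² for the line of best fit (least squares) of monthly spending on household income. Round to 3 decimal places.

0.510

b = Sxy/Sxx = 158.1467/3717.3333 = 0.042543
SSE = Syy − b·Sxy = 7.2381 − 0.042543·158.1467 = 0.510057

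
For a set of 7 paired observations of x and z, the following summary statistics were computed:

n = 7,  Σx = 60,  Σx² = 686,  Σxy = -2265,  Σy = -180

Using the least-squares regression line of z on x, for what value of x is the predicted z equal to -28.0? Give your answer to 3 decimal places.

9.115

Sxx = Σx² − (Σx)²/n = 686 − 514.285714 = 171.714286
Sxy = Σxy − (Σx)(Σy)/n = -2265 − (-1542.857143) = -722.142857
b = Sxy/Sxx = -722.142857/171.714286 = -4.205491
a = ȳ − b·x̄ = -25.714286 − (-4.205491)·8.571429 = 10.332779
Set a + b·x = -28.0: x = (-28.0 − 10.332779) / (-4.205491) = 9.114936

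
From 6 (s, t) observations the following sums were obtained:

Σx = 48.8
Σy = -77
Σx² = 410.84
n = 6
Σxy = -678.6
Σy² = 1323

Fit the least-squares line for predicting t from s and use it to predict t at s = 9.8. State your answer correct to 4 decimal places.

Sxx = Σx² − (Σx)²/n = 410.84 − 396.906667 = 13.933333
Sxy = Σxy − (Σx)(Σy)/n = -678.6 − (-626.266667) = -52.333333
b = Sxy/Sxx = -52.333333/13.933333 = -3.755981
a = ȳ − b·x̄ = -12.833333 − (-3.755981)·8.133333 = 17.715311
ŷ(9.8) = a + b·9.8 = 17.715311 + (-3.755981)·9.8 = -19.093301

-19.0933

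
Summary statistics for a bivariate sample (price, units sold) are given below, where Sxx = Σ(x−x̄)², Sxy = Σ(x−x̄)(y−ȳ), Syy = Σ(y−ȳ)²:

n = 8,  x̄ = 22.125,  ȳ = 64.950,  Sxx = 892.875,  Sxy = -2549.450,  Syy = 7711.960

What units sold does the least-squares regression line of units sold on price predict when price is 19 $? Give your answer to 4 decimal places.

b = Sxy/Sxx = -2549.45/892.875 = -2.855327
a = ȳ − b·x̄ = 64.95 − (-2.855327)·22.125 = 128.124108
ŷ(19) = a + b·19 = 128.124108 + (-2.855327)·19 = 73.872897

73.8729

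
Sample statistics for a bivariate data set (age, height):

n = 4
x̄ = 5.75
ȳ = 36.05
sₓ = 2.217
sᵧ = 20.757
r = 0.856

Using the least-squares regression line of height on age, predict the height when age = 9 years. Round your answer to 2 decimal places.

b = r · sᵧ/sₓ = 0.856 · 20.757/2.217 = 8.014430
a = ȳ − b·x̄ = 36.05 − 8.014430·5.75 = -10.032974
ŷ(9) = a + b·9 = -10.032974 + 8.014430·9 = 62.096899

62.10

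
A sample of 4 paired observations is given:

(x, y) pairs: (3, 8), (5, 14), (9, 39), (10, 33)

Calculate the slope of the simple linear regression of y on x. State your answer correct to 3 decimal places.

n = 4, Σx = 27, Σy = 94, Σxy = 775, Σx² = 215
Sxx = Σx² − (Σx)²/n = 215 − 182.25 = 32.75
Sxy = Σxy − (Σx)(Σy)/n = 775 − 634.5 = 140.5
b = Sxy/Sxx = 140.5/32.75 = 4.290076

4.290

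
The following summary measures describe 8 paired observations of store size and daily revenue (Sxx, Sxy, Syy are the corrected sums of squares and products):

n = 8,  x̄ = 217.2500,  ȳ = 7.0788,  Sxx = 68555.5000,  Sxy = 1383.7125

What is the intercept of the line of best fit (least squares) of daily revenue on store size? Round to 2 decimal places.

b = Sxy/Sxx = 1383.7125/68555.5 = 0.020184
a = ȳ − b·x̄ = 7.0788 − 0.020184·217.25 = 2.693863

2.69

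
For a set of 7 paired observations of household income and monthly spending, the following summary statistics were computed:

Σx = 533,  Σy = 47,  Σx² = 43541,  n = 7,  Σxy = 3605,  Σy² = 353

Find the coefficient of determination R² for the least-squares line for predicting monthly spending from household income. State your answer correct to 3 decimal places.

Sxx = Σx² − (Σx)²/n = 43541 − 40584.142857 = 2956.857143
Sxy = Σxy − (Σx)(Σy)/n = 3605 − 3578.714286 = 26.285714
Syy = Σy² − (Σy)²/n = 353 − 315.571429 = 37.428571
R² = Sxy²/(Sxx·Syy) = (26.285714)²/(2956.857143·37.428571) = 0.006243

0.006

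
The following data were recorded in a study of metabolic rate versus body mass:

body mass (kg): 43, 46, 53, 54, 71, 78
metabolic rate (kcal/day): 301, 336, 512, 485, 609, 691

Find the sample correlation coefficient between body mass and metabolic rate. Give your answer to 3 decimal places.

n = 6, Σx = 345, Σy = 2934, Σxy = 178862, Σx² = 20815, Σy² = 1549228
Sxx = Σx² − (Σx)²/n = 20815 − 19837.5 = 977.5
Sxy = Σxy − (Σx)(Σy)/n = 178862 − 168705 = 10157
Syy = Σy² − (Σy)²/n = 1549228 − 1434726 = 114502
r = Sxy/√(Sxx·Syy) = 10157/√(111925705) = 10157/10579.494553 = 0.960065

0.960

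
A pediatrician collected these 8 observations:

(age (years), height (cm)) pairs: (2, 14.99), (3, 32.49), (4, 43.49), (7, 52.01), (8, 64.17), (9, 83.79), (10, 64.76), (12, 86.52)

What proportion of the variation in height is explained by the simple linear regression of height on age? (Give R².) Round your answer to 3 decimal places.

0.886

n = 8, Σx = 55, Σy = 442.22, Σxy = 3618.79, Σx² = 467, Σy² = 28694.8414
Sxx = Σx² − (Σx)²/n = 467 − 378.125 = 88.875
Sxy = Σxy − (Σx)(Σy)/n = 3618.79 − 3040.2625 = 578.5275
Syy = Σy² − (Σy)²/n = 28694.8414 − 24444.81605 = 4250.02535
R² = Sxy²/(Sxx·Syy) = (578.5275)²/(88.875·4250.02535) = 0.886088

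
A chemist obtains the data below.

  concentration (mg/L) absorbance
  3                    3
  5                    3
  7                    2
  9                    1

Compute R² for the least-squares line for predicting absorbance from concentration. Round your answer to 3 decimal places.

n = 4, Σx = 24, Σy = 9, Σxy = 47, Σx² = 164, Σy² = 23
Sxx = Σx² − (Σx)²/n = 164 − 144 = 20
Sxy = Σxy − (Σx)(Σy)/n = 47 − 54 = -7
Syy = Σy² − (Σy)²/n = 23 − 20.25 = 2.75
R² = Sxy²/(Sxx·Syy) = (-7)²/(20·2.75) = 0.890909

0.891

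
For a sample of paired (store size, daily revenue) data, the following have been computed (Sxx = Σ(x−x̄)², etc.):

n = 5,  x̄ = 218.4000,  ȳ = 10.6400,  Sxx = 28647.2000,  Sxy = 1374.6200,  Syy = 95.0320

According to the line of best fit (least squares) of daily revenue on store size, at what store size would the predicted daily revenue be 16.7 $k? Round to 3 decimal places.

344.691

b = Sxy/Sxx = 1374.62/28647.2 = 0.047984
a = ȳ − b·x̄ = 10.64 − 0.047984·218.4 = 0.160197
Set a + b·x = 16.7: x = (16.7 − 0.160197) / 0.047984 = 344.690925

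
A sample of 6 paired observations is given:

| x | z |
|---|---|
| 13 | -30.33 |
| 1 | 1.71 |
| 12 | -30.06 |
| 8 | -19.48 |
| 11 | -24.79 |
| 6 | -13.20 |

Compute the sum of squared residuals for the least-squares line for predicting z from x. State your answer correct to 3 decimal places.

n = 6, Σx = 51, Σy = -116.15, Σxy = -1261.03, Σx² = 535, Σy² = 2994.6911
Sxx = Σx² − (Σx)²/n = 535 − 433.5 = 101.5
Sxy = Σxy − (Σx)(Σy)/n = -1261.03 − (-987.275) = -273.755
Syy = Σy² − (Σy)²/n = 2994.6911 − 2248.470417 = 746.220683
b = Sxy/Sxx = -273.755/101.5 = -2.697094
SSE = Syy − b·Sxy = 746.220683 − (-2.697094)·(-273.755) = 7.877826

7.878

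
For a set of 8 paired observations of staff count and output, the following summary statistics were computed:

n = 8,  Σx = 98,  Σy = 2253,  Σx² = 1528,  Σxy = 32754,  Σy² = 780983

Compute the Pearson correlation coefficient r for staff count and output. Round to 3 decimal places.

Sxx = Σx² − (Σx)²/n = 1528 − 1200.5 = 327.5
Sxy = Σxy − (Σx)(Σy)/n = 32754 − 27599.25 = 5154.75
Syy = Σy² − (Σy)²/n = 780983 − 634501.125 = 146481.875
r = Sxy/√(Sxx·Syy) = 5154.75/√(47972814.0625) = 5154.75/6926.240976 = 0.744235

0.744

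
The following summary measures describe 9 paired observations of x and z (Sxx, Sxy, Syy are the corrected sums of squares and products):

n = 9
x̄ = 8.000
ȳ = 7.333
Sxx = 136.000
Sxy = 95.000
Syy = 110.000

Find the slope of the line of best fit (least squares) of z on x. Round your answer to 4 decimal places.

0.6985

b = Sxy/Sxx = 95/136 = 0.698529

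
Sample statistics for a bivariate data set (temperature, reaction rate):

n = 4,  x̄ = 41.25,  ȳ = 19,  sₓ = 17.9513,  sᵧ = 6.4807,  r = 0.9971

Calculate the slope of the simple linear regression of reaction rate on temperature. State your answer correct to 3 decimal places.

b = r · sᵧ/sₓ = 0.9971 · 6.4807/17.9513 = 0.359969

0.360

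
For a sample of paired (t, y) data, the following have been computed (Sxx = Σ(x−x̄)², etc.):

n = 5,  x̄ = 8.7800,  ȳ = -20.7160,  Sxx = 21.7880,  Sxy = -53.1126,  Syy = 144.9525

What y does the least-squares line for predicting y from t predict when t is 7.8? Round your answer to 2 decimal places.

-18.33

b = Sxy/Sxx = -53.1126/21.788 = -2.437700
a = ȳ − b·x̄ = -20.716 − (-2.437700)·8.78 = 0.687003
ŷ(7.8) = a + b·7.8 = 0.687003 + (-2.437700)·7.8 = -18.327054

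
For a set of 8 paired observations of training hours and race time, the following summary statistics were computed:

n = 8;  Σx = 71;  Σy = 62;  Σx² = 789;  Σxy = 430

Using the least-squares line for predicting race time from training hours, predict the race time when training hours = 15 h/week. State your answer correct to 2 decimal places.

3.11

Sxx = Σx² − (Σx)²/n = 789 − 630.125 = 158.875
Sxy = Σxy − (Σx)(Σy)/n = 430 − 550.25 = -120.25
b = Sxy/Sxx = -120.25/158.875 = -0.756884
a = ȳ − b·x̄ = 7.75 − (-0.756884)·8.875 = 14.467349
ŷ(15) = a + b·15 = 14.467349 + (-0.756884)·15 = 3.114083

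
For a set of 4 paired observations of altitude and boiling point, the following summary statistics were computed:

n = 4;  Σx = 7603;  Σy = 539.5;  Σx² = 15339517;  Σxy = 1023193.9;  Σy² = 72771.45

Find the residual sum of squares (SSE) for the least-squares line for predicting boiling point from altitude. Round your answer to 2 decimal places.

Sxx = Σx² − (Σx)²/n = 15339517 − 14451402.25 = 888114.75
Sxy = Σxy − (Σx)(Σy)/n = 1023193.9 − 1025454.625 = -2260.725
Syy = Σy² − (Σy)²/n = 72771.45 − 72765.0625 = 6.3875
b = Sxy/Sxx = -2260.725/888114.75 = -0.002546
SSE = Syy − b·Sxy = 6.3875 − (-0.002546)·(-2260.725) = 0.632751

0.63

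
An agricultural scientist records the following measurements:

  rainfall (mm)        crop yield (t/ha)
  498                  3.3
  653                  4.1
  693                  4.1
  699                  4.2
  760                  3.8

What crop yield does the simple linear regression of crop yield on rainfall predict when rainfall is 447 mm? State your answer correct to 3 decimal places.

3.328

n = 5, Σx = 3303, Σy = 19.5, Σxy = 12985.8, Σx² = 2220863
Sxx = Σx² − (Σx)²/n = 2220863 − 2181961.8 = 38901.2
Sxy = Σxy − (Σx)(Σy)/n = 12985.8 − 12881.7 = 104.1
b = Sxy/Sxx = 104.1/38901.2 = 0.002676
a = ȳ − b·x̄ = 3.9 − 0.002676·660.6 = 2.132228
ŷ(447) = a + b·447 = 2.132228 + 0.002676·447 = 3.328404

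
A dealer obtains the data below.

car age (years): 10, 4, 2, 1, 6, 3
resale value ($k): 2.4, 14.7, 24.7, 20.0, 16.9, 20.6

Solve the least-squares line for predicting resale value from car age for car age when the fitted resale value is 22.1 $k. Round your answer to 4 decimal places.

1.7572

n = 6, Σx = 26, Σy = 99.3, Σxy = 315.4, Σx² = 166
Sxx = Σx² − (Σx)²/n = 166 − 112.666667 = 53.333333
Sxy = Σxy − (Σx)(Σy)/n = 315.4 − 430.3 = -114.9
b = Sxy/Sxx = -114.9/53.333333 = -2.154375
a = ȳ − b·x̄ = 16.55 − (-2.154375)·4.333333 = 25.885625
Set a + b·x = 22.1: x = (22.1 − 25.885625) / (-2.154375) = 1.757180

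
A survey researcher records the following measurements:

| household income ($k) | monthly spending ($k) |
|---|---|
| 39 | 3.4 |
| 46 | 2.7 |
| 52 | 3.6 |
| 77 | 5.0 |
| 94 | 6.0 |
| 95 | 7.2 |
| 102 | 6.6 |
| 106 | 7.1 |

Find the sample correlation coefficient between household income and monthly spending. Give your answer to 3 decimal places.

0.965

n = 8, Σx = 611, Σy = 41.6, Σxy = 3502.8, Σx² = 51771, Σy² = 238.62
Sxx = Σx² − (Σx)²/n = 51771 − 46665.125 = 5105.875
Sxy = Σxy − (Σx)(Σy)/n = 3502.8 − 3177.2 = 325.6
Syy = Σy² − (Σy)²/n = 238.62 − 216.32 = 22.3
r = Sxy/√(Sxx·Syy) = 325.6/√(113861.0125) = 325.6/337.432975 = 0.964932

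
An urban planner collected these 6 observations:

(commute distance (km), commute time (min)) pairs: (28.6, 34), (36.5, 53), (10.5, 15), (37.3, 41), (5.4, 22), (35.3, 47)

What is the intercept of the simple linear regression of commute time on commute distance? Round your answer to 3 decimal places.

11.031

n = 6, Σx = 153.6, Σy = 212, Σxy = 6371.6, Σx² = 4927
Sxx = Σx² − (Σx)²/n = 4927 − 3932.16 = 994.84
Sxy = Σxy − (Σx)(Σy)/n = 6371.6 − 5427.2 = 944.4
b = Sxy/Sxx = 944.4/994.84 = 0.949298
a = ȳ − b·x̄ = 35.333333 − 0.949298·25.6 = 11.031295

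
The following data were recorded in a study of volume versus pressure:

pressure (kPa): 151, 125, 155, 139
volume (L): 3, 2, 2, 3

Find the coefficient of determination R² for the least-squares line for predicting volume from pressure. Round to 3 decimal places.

n = 4, Σx = 570, Σy = 10, Σxy = 1430, Σx² = 81772, Σy² = 26
Sxx = Σx² − (Σx)²/n = 81772 − 81225 = 547
Sxy = Σxy − (Σx)(Σy)/n = 1430 − 1425 = 5
Syy = Σy² − (Σy)²/n = 26 − 25 = 1
R² = Sxy²/(Sxx·Syy) = (5)²/(547·1) = 0.045704

0.046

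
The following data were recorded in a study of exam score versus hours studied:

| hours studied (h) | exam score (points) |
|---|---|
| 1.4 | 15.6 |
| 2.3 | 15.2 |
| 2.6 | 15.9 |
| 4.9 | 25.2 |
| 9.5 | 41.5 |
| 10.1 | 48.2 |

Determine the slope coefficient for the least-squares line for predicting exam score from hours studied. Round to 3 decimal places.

3.785

n = 6, Σx = 30.8, Σy = 161.6, Σxy = 1102.69, Σx² = 230.28
Sxx = Σx² − (Σx)²/n = 230.28 − 158.106667 = 72.173333
Sxy = Σxy − (Σx)(Σy)/n = 1102.69 − 829.546667 = 273.143333
b = Sxy/Sxx = 273.143333/72.173333 = 3.784546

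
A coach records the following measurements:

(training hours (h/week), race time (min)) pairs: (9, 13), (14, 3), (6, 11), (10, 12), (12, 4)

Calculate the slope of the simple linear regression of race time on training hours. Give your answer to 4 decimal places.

-1.2391

n = 5, Σx = 51, Σy = 43, Σxy = 393, Σx² = 557
Sxx = Σx² − (Σx)²/n = 557 − 520.2 = 36.8
Sxy = Σxy − (Σx)(Σy)/n = 393 − 438.6 = -45.6
b = Sxy/Sxx = -45.6/36.8 = -1.239130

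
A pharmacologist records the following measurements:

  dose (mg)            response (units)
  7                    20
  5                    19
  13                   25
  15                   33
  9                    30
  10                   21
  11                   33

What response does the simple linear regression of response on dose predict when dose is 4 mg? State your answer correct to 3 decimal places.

n = 7, Σx = 70, Σy = 181, Σxy = 1898, Σx² = 770
Sxx = Σx² − (Σx)²/n = 770 − 700 = 70
Sxy = Σxy − (Σx)(Σy)/n = 1898 − 1810 = 88
b = Sxy/Sxx = 88/70 = 1.257143
a = ȳ − b·x̄ = 25.857143 − 1.257143·10 = 13.285714
ŷ(4) = a + b·4 = 13.285714 + 1.257143·4 = 18.314286

18.314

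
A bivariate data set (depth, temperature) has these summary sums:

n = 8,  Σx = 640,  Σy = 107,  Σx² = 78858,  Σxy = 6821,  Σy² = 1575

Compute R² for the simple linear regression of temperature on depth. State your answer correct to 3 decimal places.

Sxx = Σx² − (Σx)²/n = 78858 − 51200 = 27658
Sxy = Σxy − (Σx)(Σy)/n = 6821 − 8560 = -1739
Syy = Σy² − (Σy)²/n = 1575 − 1431.125 = 143.875
R² = Sxy²/(Sxx·Syy) = (-1739)²/(27658·143.875) = 0.759964

0.760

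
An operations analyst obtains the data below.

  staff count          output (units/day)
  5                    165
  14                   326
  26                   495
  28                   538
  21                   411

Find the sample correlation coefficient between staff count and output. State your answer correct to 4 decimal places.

0.9976

n = 5, Σx = 94, Σy = 1935, Σxy = 41954, Σx² = 2122, Σy² = 836891
Sxx = Σx² − (Σx)²/n = 2122 − 1767.2 = 354.8
Sxy = Σxy − (Σx)(Σy)/n = 41954 − 36378 = 5576
Syy = Σy² − (Σy)²/n = 836891 − 748845 = 88046
r = Sxy/√(Sxx·Syy) = 5576/√(31238720.8) = 5576/5589.161010 = 0.997645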